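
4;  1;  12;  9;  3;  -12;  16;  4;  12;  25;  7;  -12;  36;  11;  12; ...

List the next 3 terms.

The terms cycle through 3 interleaved subsequences.
Stream A is 4, 9, 16, 25, 36, which is perfect squares starting at 2².
Stream B is 1, 3, 4, 7, 11, which is each term equals the sum of the previous two.
Stream C is 12, -12, 12, -12, 12, which is oscillating between 12 and -12.
Position 16 falls in stream A as its term 6, giving 49.
The 17th slot belongs to stream B; its 6th term is 18.
Position 18 falls in stream C as its term 6, giving -12.

49, 18, -12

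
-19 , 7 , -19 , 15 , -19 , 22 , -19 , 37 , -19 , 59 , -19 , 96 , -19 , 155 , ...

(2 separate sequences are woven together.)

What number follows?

Positions 1, 3, 5, … form one subsequence and positions 2, 4, 6, … form another.
Stream A: -19, -19, -19, -19, -19, -19, -19 — the constant sequence -19.
Stream B: 7, 15, 22, 37, 59, 96, 155 — each term equals the sum of the previous two.
Position 15 falls in stream A as its term 8, giving -19.

-19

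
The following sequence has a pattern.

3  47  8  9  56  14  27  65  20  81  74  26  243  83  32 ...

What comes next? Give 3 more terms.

729, 92, 38

Taking every 3rd term gives 3 separate tracks.
Subsequence A: 3, 9, 27, 81, 243 — geometric with ratio 3.
Subsequence B: 47, 56, 65, 74, 83 — adding 9 each time.
Subsequence C: 8, 14, 20, 26, 32 — arithmetic, step +6.
Term 16 comes from subsequence A (its 6th entry): 729.
Position 17 falls in subsequence B as its term 6, giving 92.
Position 18 falls in subsequence C as its term 6, giving 38.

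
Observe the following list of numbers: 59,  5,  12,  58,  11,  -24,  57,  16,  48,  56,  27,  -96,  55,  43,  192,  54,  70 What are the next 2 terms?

The terms cycle through 3 interleaved subsequences.
Track A: 59, 58, 57, 56, 55, 54 (linear: a_n = 60 − n).
Track B: 5, 11, 16, 27, 43, 70 (a Fibonacci-like recurrence a_n = a_{n-1} + a_{n-2}).
Track C: 12, -24, 48, -96, 192 (a geometric progression (common ratio -2)).
Position 18 falls in track C as its term 6, giving -384.
Position 19 → track A, term 7 = 53.

-384, 53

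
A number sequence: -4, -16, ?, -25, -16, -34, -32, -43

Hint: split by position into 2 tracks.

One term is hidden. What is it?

Positions 1, 3, 5, … form one subsequence and positions 2, 4, 6, … form another.
Subsequence A: -4, ?, -16, -32. Geometric with ratio 2.
Subsequence B: -16, -25, -34, -43. Subtracting 9 each time.
Filling subsequence A at index 2 by its rule yields -8.

-8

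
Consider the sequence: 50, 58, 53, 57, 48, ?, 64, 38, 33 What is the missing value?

43

Reading positions in blocks of 3 reveals the pattern ABB — 2 tracks woven together.
Track A = 50, 57, 64: adding 7 each time.
Track B = 58, 53, 48, ?, 38, 33: subtracting 5 each time.
Track B's pattern makes the blank 43.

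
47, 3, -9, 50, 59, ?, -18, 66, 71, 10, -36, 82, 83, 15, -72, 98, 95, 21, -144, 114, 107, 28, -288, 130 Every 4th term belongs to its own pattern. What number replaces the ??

Taking every 4th term gives 4 separate tracks.
Track A: 47, 59, 71, 83, 95, 107 — adding 12 each time.
Track B: 3, ?, 10, 15, 21, 28 — the triangular numbers T_2, T_3, ….
Track C: -9, -18, -36, -72, -144, -288 — geometric, ×2 each step.
Track D: 50, 66, 82, 98, 114, 130 — adding 16 each time.
Filling track B at index 2 by its rule yields 6.

6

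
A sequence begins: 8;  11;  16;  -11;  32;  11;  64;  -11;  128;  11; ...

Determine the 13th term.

512

Odd-indexed and even-indexed terms follow separate rules.
Stream A is 8, 16, 32, 64, 128, which is powers of 2.
Stream B is 11, -11, 11, -11, 11, which is the oscillation 11·(−1)^(n+1).
Position 13 → stream A, term 7 = 512.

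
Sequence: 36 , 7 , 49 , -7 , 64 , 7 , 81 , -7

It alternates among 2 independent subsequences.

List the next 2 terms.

100, 7

Taking every 2nd term gives 2 separate tracks.
Track A is 36, 49, 64, 81, which is perfect squares starting at 6².
Track B is 7, -7, 7, -7, which is oscillating between 7 and -7.
Position 9 → track A, term 5 = 100.
The 10th slot belongs to track B; its 5th term is 7.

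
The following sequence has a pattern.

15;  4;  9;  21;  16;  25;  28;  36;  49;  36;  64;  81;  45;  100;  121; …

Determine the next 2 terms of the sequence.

55, 144

Positions follow the repeating pattern ABB; grouping by letter gives 2 tracks.
Subsequence A: 15, 21, 28, 36, 45 (triangular numbers n(n+1)/2 for n = 5, 6, …).
Subsequence B: 4, 9, 16, 25, 36, 49, 64, 81, 100, 121 (perfect squares starting at 2²).
Position 16 falls in subsequence A as its term 6, giving 55.
Term 17 comes from subsequence B (its 11th entry): 144.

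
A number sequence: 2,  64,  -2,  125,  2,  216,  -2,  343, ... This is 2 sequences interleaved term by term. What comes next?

2

Odd-indexed and even-indexed terms follow separate rules.
Track A: 2, -2, 2, -2. The oscillation 2·(−1)^(n+1).
Track B: 64, 125, 216, 343. The cubes 4³, 5³, 6³, ….
The 9th slot belongs to track A; its 5th term is 2.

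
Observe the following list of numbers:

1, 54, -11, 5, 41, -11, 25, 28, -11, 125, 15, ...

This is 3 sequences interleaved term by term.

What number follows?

-11

Taking every 3rd term gives 3 separate tracks.
Track A is 1, 5, 25, 125, which is powers of 5.
Track B is 54, 41, 28, 15, which is arithmetic with common difference −13.
Track C is -11, -11, -11, which is constant -11.
The 12th slot belongs to track C; its 4th term is -11.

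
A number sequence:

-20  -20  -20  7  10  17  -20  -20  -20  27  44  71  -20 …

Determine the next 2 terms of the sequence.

Positions follow the repeating pattern AAABBB; grouping by letter gives 2 tracks.
Track A is -20, -20, -20, -20, -20, -20, -20, which is always -20.
Track B is 7, 10, 17, 27, 44, 71, which is Fibonacci-style (each term is the sum of the two before it).
Term 14 comes from track A (its 8th entry): -20.
Term 15 comes from track A (its 9th entry): -20.

-20, -20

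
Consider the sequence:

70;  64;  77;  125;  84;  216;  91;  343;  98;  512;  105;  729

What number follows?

112

Taking every 2nd term gives 2 separate tracks.
Track A: 70, 77, 84, 91, 98, 105 — arithmetic, step +7.
Track B: 64, 125, 216, 343, 512, 729 — consecutive cubes n³ from n = 4.
The 13th slot belongs to track A; its 7th term is 112.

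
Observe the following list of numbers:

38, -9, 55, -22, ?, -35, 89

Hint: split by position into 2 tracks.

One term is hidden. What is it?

Odd-indexed and even-indexed terms follow separate rules.
Track A: 38, 55, ?, 89. Arithmetic with common difference +17.
Track B: -9, -22, -35. Arithmetic with common difference −13.
The gap is track A's term 3; the rule gives 72.

72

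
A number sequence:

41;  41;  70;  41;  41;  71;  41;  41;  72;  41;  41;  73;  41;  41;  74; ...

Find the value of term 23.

41

Positions follow the repeating pattern AAB; grouping by letter gives 2 tracks.
Subsequence A: 41, 41, 41, 41, 41, 41, 41, 41, 41, 41 — always 41.
Subsequence B: 70, 71, 72, 73, 74 — arithmetic, step +1.
The 23rd slot belongs to subsequence A; its 16th term is 41.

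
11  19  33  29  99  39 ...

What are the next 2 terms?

Positions 1, 3, 5, … form one subsequence and positions 2, 4, 6, … form another.
Stream A is 11, 33, 99, which is geometric with ratio 3.
Stream B is 19, 29, 39, which is arithmetic, step +10.
The 7th slot belongs to stream A; its 4th term is 297.
Term 8 comes from stream B (its 4th entry): 49.

297, 49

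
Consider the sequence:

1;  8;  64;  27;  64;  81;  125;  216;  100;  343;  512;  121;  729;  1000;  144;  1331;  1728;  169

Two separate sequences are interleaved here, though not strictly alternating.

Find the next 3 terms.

The slot pattern repeats as AAB (period 3), so there are 2 interleaved tracks.
Stream A is 1, 8, 27, 64, 125, 216, 343, 512, 729, 1000, 1331, 1728, which is perfect cubes starting at 1³.
Stream B is 64, 81, 100, 121, 144, 169, which is consecutive squares n² from n = 8.
Position 19 falls in stream A as its term 13, giving 2197.
Term 20 comes from stream A (its 14th entry): 2744.
Position 21 → stream B, term 7 = 196.

2197, 2744, 196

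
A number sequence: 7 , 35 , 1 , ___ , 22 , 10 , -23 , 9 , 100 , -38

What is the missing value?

-8

Taking every 3rd term gives 3 separate tracks.
Stream A = 7, ?, -23, -38: arithmetic, step −15.
Stream B = 35, 22, 9: arithmetic with common difference −13.
Stream C = 1, 10, 100: powers 10^0, 10^1, 10^2, ….
So the missing entry in stream A is -8.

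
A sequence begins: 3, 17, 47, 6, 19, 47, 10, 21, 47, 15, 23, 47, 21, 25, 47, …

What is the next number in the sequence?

Split by position mod 3 into 3 tracks.
Track A = 3, 6, 10, 15, 21: triangular numbers starting at T_2.
Track B = 17, 19, 21, 23, 25: linear: a_n = 15 + 2·n.
Track C = 47, 47, 47, 47, 47: the constant sequence 47.
The 16th slot belongs to track A; its 6th term is 28.

28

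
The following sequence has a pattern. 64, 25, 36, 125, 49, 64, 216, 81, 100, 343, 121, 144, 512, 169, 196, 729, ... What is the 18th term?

Reading positions in blocks of 3 reveals the pattern ABB — 2 tracks woven together.
Subsequence A = 64, 125, 216, 343, 512, 729: the cubes 4³, 5³, 6³, ….
Subsequence B = 25, 36, 49, 64, 81, 100, 121, 144, 169, 196: consecutive squares n² from n = 5.
The 18th slot belongs to subsequence B; its 12th term is 256.

256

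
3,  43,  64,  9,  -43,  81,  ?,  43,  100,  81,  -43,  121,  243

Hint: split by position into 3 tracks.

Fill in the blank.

27

The terms cycle through 3 interleaved subsequences.
Subsequence A = 3, 9, ?, 81, 243: successive powers of 3.
Subsequence B = 43, -43, 43, -43: oscillating between 43 and -43.
Subsequence C = 64, 81, 100, 121: consecutive squares n² from n = 8.
The gap is subsequence A's term 3; the rule gives 27.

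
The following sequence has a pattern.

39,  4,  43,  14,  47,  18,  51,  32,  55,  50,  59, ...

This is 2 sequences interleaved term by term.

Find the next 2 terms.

Taking every 2nd term gives 2 separate tracks.
Stream A is 39, 43, 47, 51, 55, 59, which is linear: a_n = 35 + 4·n.
Stream B is 4, 14, 18, 32, 50, which is Fibonacci-style (each term is the sum of the two before it).
Position 12 falls in stream B as its term 6, giving 82.
The 13th slot belongs to stream A; its 7th term is 63.

82, 63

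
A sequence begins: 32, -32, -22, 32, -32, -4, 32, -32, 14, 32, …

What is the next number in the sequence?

-32

Positions follow the repeating pattern AAB; grouping by letter gives 2 tracks.
Subsequence A: 32, -32, 32, -32, 32, -32, 32 (the oscillation 32·(−1)^(n+1)).
Subsequence B: -22, -4, 14 (arithmetic, step +18).
The 11th slot belongs to subsequence A; its 8th term is -32.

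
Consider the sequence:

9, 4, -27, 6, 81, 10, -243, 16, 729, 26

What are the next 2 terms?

-2187, 42

Positions 1, 3, 5, … form one subsequence and positions 2, 4, 6, … form another.
Track A: 9, -27, 81, -243, 729 (a geometric progression (common ratio -3)).
Track B: 4, 6, 10, 16, 26 (each term equals the sum of the previous two).
The 11th slot belongs to track A; its 6th term is -2187.
The 12th slot belongs to track B; its 6th term is 42.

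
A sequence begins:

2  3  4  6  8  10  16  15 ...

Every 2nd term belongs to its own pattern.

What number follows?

32

Odd-indexed and even-indexed terms follow separate rules.
Track A: 2, 4, 8, 16 — powers of 2.
Track B: 3, 6, 10, 15 — triangular numbers n(n+1)/2 for n = 2, 3, ….
Term 9 comes from track A (its 5th entry): 32.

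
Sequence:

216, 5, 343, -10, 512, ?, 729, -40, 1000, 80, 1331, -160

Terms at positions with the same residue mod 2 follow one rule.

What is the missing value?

Split by position mod 2 into 2 tracks.
Subsequence A = 216, 343, 512, 729, 1000, 1331: the cubes 6³, 7³, 8³, ….
Subsequence B = 5, -10, ?, -40, 80, -160: geometric with ratio -2.
Subsequence B's pattern makes the blank 20.

20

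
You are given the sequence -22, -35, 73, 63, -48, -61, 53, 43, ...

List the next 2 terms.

-74, -87

Positions follow the repeating pattern AABB; grouping by letter gives 2 tracks.
Track A = -22, -35, -48, -61: arithmetic, step −13.
Track B = 73, 63, 53, 43: arithmetic, step −10.
Position 9 → track A, term 5 = -74.
The 10th slot belongs to track A; its 6th term is -87.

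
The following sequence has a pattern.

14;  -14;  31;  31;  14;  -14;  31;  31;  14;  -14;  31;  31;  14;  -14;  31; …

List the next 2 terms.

The slot pattern repeats as AABB (period 4), so there are 2 interleaved tracks.
Stream A: 14, -14, 14, -14, 14, -14, 14, -14 (oscillating between 14 and -14).
Stream B: 31, 31, 31, 31, 31, 31, 31 (the constant sequence 31).
Position 16 → stream B, term 8 = 31.
The 17th slot belongs to stream A; its 9th term is 14.

31, 14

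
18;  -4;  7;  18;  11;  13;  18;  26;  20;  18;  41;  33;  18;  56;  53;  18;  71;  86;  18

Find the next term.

Split by position mod 3: positions 1, 4, 7, … form one track, and each other residue class forms its own.
Track A: 18, 18, 18, 18, 18, 18, 18 (always 18).
Track B: -4, 11, 26, 41, 56, 71 (arithmetic with common difference +15).
Track C: 7, 13, 20, 33, 53, 86 (a Fibonacci-like recurrence a_n = a_{n-1} + a_{n-2}).
Position 20 → track B, term 7 = 86.

86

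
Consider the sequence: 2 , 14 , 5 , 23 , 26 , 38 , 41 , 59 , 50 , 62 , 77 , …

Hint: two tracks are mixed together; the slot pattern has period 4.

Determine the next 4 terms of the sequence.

The slot pattern repeats as AABB (period 4), so there are 2 interleaved tracks.
Track A: 2, 14, 26, 38, 50, 62 — arithmetic, step +12.
Track B: 5, 23, 41, 59, 77 — arithmetic, step +18.
Term 12 comes from track B (its 6th entry): 95.
Position 13 falls in track A as its term 7, giving 74.
Term 14 comes from track A (its 8th entry): 86.
The 15th slot belongs to track B; its 7th term is 113.

95, 74, 86, 113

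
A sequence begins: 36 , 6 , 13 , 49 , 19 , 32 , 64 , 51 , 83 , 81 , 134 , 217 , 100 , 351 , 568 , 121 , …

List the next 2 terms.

919, 1487

Reading positions in blocks of 3 reveals the pattern ABB — 2 tracks woven together.
Subsequence A: 36, 49, 64, 81, 100, 121. Consecutive squares n² from n = 6.
Subsequence B: 6, 13, 19, 32, 51, 83, 134, 217, 351, 568. Each term equals the sum of the previous two.
Position 17 → subsequence B, term 11 = 919.
Position 18 → subsequence B, term 12 = 1487.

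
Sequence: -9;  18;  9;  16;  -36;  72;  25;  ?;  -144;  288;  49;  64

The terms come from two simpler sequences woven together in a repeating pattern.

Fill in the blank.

36

Positions follow the repeating pattern AABB; grouping by letter gives 2 tracks.
Subsequence A: -9, 18, -36, 72, -144, 288 — a geometric progression (common ratio -2).
Subsequence B: 9, 16, 25, ?, 49, 64 — consecutive squares n² from n = 3.
The gap is subsequence B's term 4; the rule gives 36.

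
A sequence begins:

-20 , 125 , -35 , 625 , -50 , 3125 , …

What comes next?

-65

Positions 1, 3, 5, … form one subsequence and positions 2, 4, 6, … form another.
Track A is -20, -35, -50, which is arithmetic with common difference −15.
Track B is 125, 625, 3125, which is successive powers of 5.
The 7th slot belongs to track A; its 4th term is -65.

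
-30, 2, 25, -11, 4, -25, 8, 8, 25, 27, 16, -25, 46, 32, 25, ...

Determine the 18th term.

-25

The terms cycle through 3 interleaved subsequences.
Track A: -30, -11, 8, 27, 46 — linear: a_n = -49 + 19·n.
Track B: 2, 4, 8, 16, 32 — powers of 2.
Track C: 25, -25, 25, -25, 25 — the oscillation 25·(−1)^(n+1).
Position 18 falls in track C as its term 6, giving -25.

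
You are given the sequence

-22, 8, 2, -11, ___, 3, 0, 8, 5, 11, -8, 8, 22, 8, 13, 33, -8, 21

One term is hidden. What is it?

-8

The terms cycle through 3 interleaved subsequences.
Track A = -22, -11, 0, 11, 22, 33: adding 11 each time.
Track B = 8, ?, 8, -8, 8, -8: oscillating between 8 and -8.
Track C = 2, 3, 5, 8, 13, 21: Fibonacci-style (each term is the sum of the two before it).
The gap is track B's term 2; the rule gives -8.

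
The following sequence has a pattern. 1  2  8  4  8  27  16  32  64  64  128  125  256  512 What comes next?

216

The slot pattern repeats as AAB (period 3), so there are 2 interleaved tracks.
Stream A: 1, 2, 4, 8, 16, 32, 64, 128, 256, 512 — powers of 2.
Stream B: 8, 27, 64, 125 — perfect cubes starting at 2³.
The 15th slot belongs to stream B; its 5th term is 216.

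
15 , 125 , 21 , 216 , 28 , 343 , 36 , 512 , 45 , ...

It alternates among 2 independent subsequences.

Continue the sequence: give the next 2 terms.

Taking every 2nd term gives 2 separate tracks.
Track A is 15, 21, 28, 36, 45, which is triangular numbers n(n+1)/2 for n = 5, 6, ….
Track B is 125, 216, 343, 512, which is consecutive cubes n³ from n = 5.
Position 10 → track B, term 5 = 729.
Position 11 → track A, term 6 = 55.

729, 55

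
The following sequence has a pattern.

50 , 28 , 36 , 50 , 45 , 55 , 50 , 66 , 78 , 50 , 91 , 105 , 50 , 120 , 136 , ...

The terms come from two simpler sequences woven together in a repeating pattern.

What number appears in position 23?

231

The slot pattern repeats as ABB (period 3), so there are 2 interleaved tracks.
Track A: 50, 50, 50, 50, 50 — always 50.
Track B: 28, 36, 45, 55, 66, 78, 91, 105, 120, 136 — triangular numbers starting at T_7.
Term 23 comes from track B (its 15th entry): 231.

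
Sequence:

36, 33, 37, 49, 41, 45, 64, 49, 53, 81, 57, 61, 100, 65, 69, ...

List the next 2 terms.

121, 73

Positions follow the repeating pattern ABB; grouping by letter gives 2 tracks.
Stream A: 36, 49, 64, 81, 100 (consecutive squares n² from n = 6).
Stream B: 33, 37, 41, 45, 49, 53, 57, 61, 65, 69 (linear: a_n = 29 + 4·n).
Position 16 falls in stream A as its term 6, giving 121.
Position 17 → stream B, term 11 = 73.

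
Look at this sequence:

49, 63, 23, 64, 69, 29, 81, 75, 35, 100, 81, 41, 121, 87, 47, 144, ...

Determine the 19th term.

169

Read the sequence 3 terms at a time; column i is its own pattern.
Subsequence A: 49, 64, 81, 100, 121, 144 — perfect squares starting at 7².
Subsequence B: 63, 69, 75, 81, 87 — arithmetic, step +6.
Subsequence C: 23, 29, 35, 41, 47 — adding 6 each time.
Term 19 comes from subsequence A (its 7th entry): 169.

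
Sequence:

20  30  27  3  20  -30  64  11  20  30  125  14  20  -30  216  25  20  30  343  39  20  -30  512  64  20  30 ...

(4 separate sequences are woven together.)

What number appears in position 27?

Taking every 4th term gives 4 separate tracks.
Stream A: 20, 20, 20, 20, 20, 20, 20 — the constant sequence 20.
Stream B: 30, -30, 30, -30, 30, -30, 30 — oscillating between 30 and -30.
Stream C: 27, 64, 125, 216, 343, 512 — perfect cubes starting at 3³.
Stream D: 3, 11, 14, 25, 39, 64 — each term equals the sum of the previous two.
Position 27 falls in stream C as its term 7, giving 729.

729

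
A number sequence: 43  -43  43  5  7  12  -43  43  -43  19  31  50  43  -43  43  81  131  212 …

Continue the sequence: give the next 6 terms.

-43, 43, -43, 343, 555, 898

The slot pattern repeats as AAABBB (period 6), so there are 2 interleaved tracks.
Subsequence A is 43, -43, 43, -43, 43, -43, 43, -43, 43, which is the oscillation 43·(−1)^(n+1).
Subsequence B is 5, 7, 12, 19, 31, 50, 81, 131, 212, which is a Fibonacci-like recurrence a_n = a_{n-1} + a_{n-2}.
The 19th slot belongs to subsequence A; its 10th term is -43.
Term 20 comes from subsequence A (its 11th entry): 43.
Term 21 comes from subsequence A (its 12th entry): -43.
Position 22 → subsequence B, term 10 = 343.
Term 23 comes from subsequence B (its 11th entry): 555.
The 24th slot belongs to subsequence B; its 12th term is 898.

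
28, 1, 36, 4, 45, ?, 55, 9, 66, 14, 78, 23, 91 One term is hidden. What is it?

5

Positions 1, 3, 5, … form one subsequence and positions 2, 4, 6, … form another.
Stream A: 28, 36, 45, 55, 66, 78, 91 (triangular numbers starting at T_7).
Stream B: 1, 4, ?, 9, 14, 23 (Fibonacci-style (each term is the sum of the two before it)).
Filling stream B at index 3 by its rule yields 5.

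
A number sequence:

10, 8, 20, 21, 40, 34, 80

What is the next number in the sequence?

Odd-indexed and even-indexed terms follow separate rules.
Track A: 10, 20, 40, 80 (geometric, ×2 each step).
Track B: 8, 21, 34 (linear: a_n = -5 + 13·n).
The 8th slot belongs to track B; its 4th term is 47.

47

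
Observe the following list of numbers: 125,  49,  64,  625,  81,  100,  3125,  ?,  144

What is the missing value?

Reading positions in blocks of 3 reveals the pattern ABB — 2 tracks woven together.
Subsequence A = 125, 625, 3125: powers of 5.
Subsequence B = 49, 64, 81, 100, ?, 144: perfect squares starting at 7².
Filling subsequence B at index 5 by its rule yields 121.

121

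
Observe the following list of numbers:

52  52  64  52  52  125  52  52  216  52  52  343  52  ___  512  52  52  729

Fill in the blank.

52

Reading positions in blocks of 3 reveals the pattern AAB — 2 tracks woven together.
Track A = 52, 52, 52, 52, 52, 52, 52, 52, 52, ?, 52, 52: constant 52.
Track B = 64, 125, 216, 343, 512, 729: the cubes 4³, 5³, 6³, ….
The gap is track A's term 10; the rule gives 52.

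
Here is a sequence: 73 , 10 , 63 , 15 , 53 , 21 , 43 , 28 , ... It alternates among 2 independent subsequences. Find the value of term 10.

36

Odd-indexed and even-indexed terms follow separate rules.
Track A: 73, 63, 53, 43. Linear: a_n = 83 − 10·n.
Track B: 10, 15, 21, 28. Triangular numbers n(n+1)/2 for n = 4, 5, ….
The 10th slot belongs to track B; its 5th term is 36.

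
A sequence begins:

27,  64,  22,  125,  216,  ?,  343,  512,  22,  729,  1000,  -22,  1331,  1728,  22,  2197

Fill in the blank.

Reading positions in blocks of 3 reveals the pattern AAB — 2 tracks woven together.
Subsequence A: 27, 64, 125, 216, 343, 512, 729, 1000, 1331, 1728, 2197 — perfect cubes starting at 3³.
Subsequence B: 22, ?, 22, -22, 22 — the oscillation 22·(−1)^(n+1).
Subsequence B's pattern makes the blank -22.

-22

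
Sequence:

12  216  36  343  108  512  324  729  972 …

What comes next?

1000

Split by position mod 2 into 2 tracks.
Track A: 12, 36, 108, 324, 972. Multiplying by 3 each time.
Track B: 216, 343, 512, 729. The cubes 6³, 7³, 8³, ….
The 10th slot belongs to track B; its 5th term is 1000.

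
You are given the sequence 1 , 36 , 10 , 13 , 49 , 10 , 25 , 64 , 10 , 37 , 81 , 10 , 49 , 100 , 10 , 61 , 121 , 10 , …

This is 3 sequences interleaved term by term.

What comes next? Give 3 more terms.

Split by position mod 3 into 3 tracks.
Subsequence A: 1, 13, 25, 37, 49, 61 — arithmetic with common difference +12.
Subsequence B: 36, 49, 64, 81, 100, 121 — the squares 6², 7², 8², ….
Subsequence C: 10, 10, 10, 10, 10, 10 — always 10.
Position 19 falls in subsequence A as its term 7, giving 73.
The 20th slot belongs to subsequence B; its 7th term is 144.
Term 21 comes from subsequence C (its 7th entry): 10.

73, 144, 10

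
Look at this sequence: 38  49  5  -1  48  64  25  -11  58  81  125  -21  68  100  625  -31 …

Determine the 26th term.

Split by position mod 4: positions 1, 5, 9, … form one track, and each other residue class forms its own.
Track A = 38, 48, 58, 68: linear: a_n = 28 + 10·n.
Track B = 49, 64, 81, 100: perfect squares starting at 7².
Track C = 5, 25, 125, 625: powers of 5.
Track D = -1, -11, -21, -31: linear: a_n = 9 − 10·n.
Term 26 comes from track B (its 7th entry): 169.

169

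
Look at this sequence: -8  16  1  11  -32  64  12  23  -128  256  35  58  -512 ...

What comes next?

1024

The slot pattern repeats as AABB (period 4), so there are 2 interleaved tracks.
Track A is -8, 16, -32, 64, -128, 256, -512, which is a geometric progression (common ratio -2).
Track B is 1, 11, 12, 23, 35, 58, which is each term equals the sum of the previous two.
Position 14 falls in track A as its term 8, giving 1024.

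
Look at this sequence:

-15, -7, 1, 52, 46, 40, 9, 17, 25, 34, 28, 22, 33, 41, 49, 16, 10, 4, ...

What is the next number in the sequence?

57

The slot pattern repeats as AAABBB (period 6), so there are 2 interleaved tracks.
Track A = -15, -7, 1, 9, 17, 25, 33, 41, 49: adding 8 each time.
Track B = 52, 46, 40, 34, 28, 22, 16, 10, 4: subtracting 6 each time.
The 19th slot belongs to track A; its 10th term is 57.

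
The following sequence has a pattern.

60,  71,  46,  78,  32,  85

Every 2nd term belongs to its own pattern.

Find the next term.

The terms cycle through 2 interleaved subsequences.
Subsequence A: 60, 46, 32. Linear: a_n = 74 − 14·n.
Subsequence B: 71, 78, 85. Linear: a_n = 64 + 7·n.
Position 7 falls in subsequence A as its term 4, giving 18.

18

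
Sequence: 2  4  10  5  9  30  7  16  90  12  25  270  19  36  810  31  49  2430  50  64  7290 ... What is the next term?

81

Read the sequence 3 terms at a time; column i is its own pattern.
Track A: 2, 5, 7, 12, 19, 31, 50 — a Fibonacci-like recurrence a_n = a_{n-1} + a_{n-2}.
Track B: 4, 9, 16, 25, 36, 49, 64 — perfect squares starting at 2².
Track C: 10, 30, 90, 270, 810, 2430, 7290 — multiplying by 3 each time.
Term 22 comes from track A (its 8th entry): 81.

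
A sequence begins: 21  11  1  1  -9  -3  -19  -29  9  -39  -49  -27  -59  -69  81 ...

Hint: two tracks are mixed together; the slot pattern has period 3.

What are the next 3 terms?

-79, -89, -243

Positions follow the repeating pattern AAB; grouping by letter gives 2 tracks.
Stream A: 21, 11, 1, -9, -19, -29, -39, -49, -59, -69 (arithmetic with common difference −10).
Stream B: 1, -3, 9, -27, 81 (geometric with ratio -3).
The 16th slot belongs to stream A; its 11th term is -79.
Term 17 comes from stream A (its 12th entry): -89.
Position 18 falls in stream B as its term 6, giving -243.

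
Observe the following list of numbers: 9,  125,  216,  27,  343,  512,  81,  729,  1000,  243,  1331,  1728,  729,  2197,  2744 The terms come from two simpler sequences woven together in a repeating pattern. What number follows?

2187

The slot pattern repeats as ABB (period 3), so there are 2 interleaved tracks.
Subsequence A is 9, 27, 81, 243, 729, which is powers 3^2, 3^3, 3^4, ….
Subsequence B is 125, 216, 343, 512, 729, 1000, 1331, 1728, 2197, 2744, which is the cubes 5³, 6³, 7³, ….
The 16th slot belongs to subsequence A; its 6th term is 2187.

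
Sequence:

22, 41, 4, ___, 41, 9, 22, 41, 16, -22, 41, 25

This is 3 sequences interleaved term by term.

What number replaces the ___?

Split by position mod 3 into 3 tracks.
Stream A: 22, ?, 22, -22 — oscillating between 22 and -22.
Stream B: 41, 41, 41, 41 — the constant sequence 41.
Stream C: 4, 9, 16, 25 — the squares 2², 3², 4², ….
So the missing entry in stream A is -22.

-22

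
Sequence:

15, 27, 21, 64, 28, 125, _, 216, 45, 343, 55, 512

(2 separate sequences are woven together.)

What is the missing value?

36

Odd-indexed and even-indexed terms follow separate rules.
Track A is 15, 21, 28, ?, 45, 55, which is the triangular numbers T_5, T_6, ….
Track B is 27, 64, 125, 216, 343, 512, which is perfect cubes starting at 3³.
The gap is track A's term 4; the rule gives 36.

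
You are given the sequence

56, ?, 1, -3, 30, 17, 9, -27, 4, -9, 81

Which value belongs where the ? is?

43

The slot pattern repeats as AABB (period 4), so there are 2 interleaved tracks.
Subsequence A: 56, ?, 30, 17, 4, -9 (arithmetic with common difference −13).
Subsequence B: 1, -3, 9, -27, 81 (a geometric progression (common ratio -3)).
The gap is subsequence A's term 2; the rule gives 43.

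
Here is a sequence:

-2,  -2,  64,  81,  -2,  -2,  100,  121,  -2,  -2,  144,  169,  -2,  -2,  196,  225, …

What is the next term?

Positions follow the repeating pattern AABB; grouping by letter gives 2 tracks.
Track A is -2, -2, -2, -2, -2, -2, -2, -2, which is constant -2.
Track B is 64, 81, 100, 121, 144, 169, 196, 225, which is consecutive squares n² from n = 8.
Term 17 comes from track A (its 9th entry): -2.

-2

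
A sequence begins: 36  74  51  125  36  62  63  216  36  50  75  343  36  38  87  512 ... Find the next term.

Split by position mod 4 into 4 tracks.
Track A: 36, 36, 36, 36. Always 36.
Track B: 74, 62, 50, 38. Linear: a_n = 86 − 12·n.
Track C: 51, 63, 75, 87. Arithmetic, step +12.
Track D: 125, 216, 343, 512. Perfect cubes starting at 5³.
Position 17 falls in track A as its term 5, giving 36.

36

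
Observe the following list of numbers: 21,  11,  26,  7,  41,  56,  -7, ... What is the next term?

Positions follow the repeating pattern ABB; grouping by letter gives 2 tracks.
Track A: 21, 7, -7 — subtracting 14 each time.
Track B: 11, 26, 41, 56 — arithmetic, step +15.
The 8th slot belongs to track B; its 5th term is 71.

71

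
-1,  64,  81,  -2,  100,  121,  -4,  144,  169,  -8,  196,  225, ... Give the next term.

-16

The slot pattern repeats as ABB (period 3), so there are 2 interleaved tracks.
Track A: -1, -2, -4, -8. Geometric with ratio 2.
Track B: 64, 81, 100, 121, 144, 169, 196, 225. The squares 8², 9², 10², ….
Position 13 falls in track A as its term 5, giving -16.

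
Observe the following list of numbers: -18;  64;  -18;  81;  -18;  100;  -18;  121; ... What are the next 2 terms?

-18, 144

Odd-indexed and even-indexed terms follow separate rules.
Track A: -18, -18, -18, -18 — the constant sequence -18.
Track B: 64, 81, 100, 121 — consecutive squares n² from n = 8.
The 9th slot belongs to track A; its 5th term is -18.
Position 10 → track B, term 5 = 144.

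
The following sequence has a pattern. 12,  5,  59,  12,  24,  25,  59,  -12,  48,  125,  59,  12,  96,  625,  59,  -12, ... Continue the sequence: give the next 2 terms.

Taking every 4th term gives 4 separate tracks.
Stream A = 12, 24, 48, 96: multiplying by 2 each time.
Stream B = 5, 25, 125, 625: powers of 5.
Stream C = 59, 59, 59, 59: always 59.
Stream D = 12, -12, 12, -12: alternating ±12.
Term 17 comes from stream A (its 5th entry): 192.
The 18th slot belongs to stream B; its 5th term is 3125.

192, 3125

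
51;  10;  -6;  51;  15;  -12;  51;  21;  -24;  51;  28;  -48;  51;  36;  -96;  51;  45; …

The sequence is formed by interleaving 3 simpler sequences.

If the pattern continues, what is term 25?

The terms cycle through 3 interleaved subsequences.
Subsequence A: 51, 51, 51, 51, 51, 51 (constant 51).
Subsequence B: 10, 15, 21, 28, 36, 45 (triangular numbers starting at T_4).
Subsequence C: -6, -12, -24, -48, -96 (geometric, ×2 each step).
Term 25 comes from subsequence A (its 9th entry): 51.

51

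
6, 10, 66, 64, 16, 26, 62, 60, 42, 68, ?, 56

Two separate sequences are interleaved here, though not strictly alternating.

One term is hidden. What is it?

Positions follow the repeating pattern AABB; grouping by letter gives 2 tracks.
Stream A = 6, 10, 16, 26, 42, 68: each term equals the sum of the previous two.
Stream B = 66, 64, 62, 60, ?, 56: arithmetic with common difference −2.
So the missing entry in stream B is 58.

58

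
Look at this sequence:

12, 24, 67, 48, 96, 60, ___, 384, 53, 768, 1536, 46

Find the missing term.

192

Reading positions in blocks of 3 reveals the pattern AAB — 2 tracks woven together.
Track A: 12, 24, 48, 96, ?, 384, 768, 1536 (multiplying by 2 each time).
Track B: 67, 60, 53, 46 (arithmetic with common difference −7).
Filling track A at index 5 by its rule yields 192.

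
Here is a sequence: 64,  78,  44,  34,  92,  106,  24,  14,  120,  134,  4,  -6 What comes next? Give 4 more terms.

Positions follow the repeating pattern AABB; grouping by letter gives 2 tracks.
Stream A is 64, 78, 92, 106, 120, 134, which is adding 14 each time.
Stream B is 44, 34, 24, 14, 4, -6, which is linear: a_n = 54 − 10·n.
Position 13 falls in stream A as its term 7, giving 148.
Position 14 falls in stream A as its term 8, giving 162.
Term 15 comes from stream B (its 7th entry): -16.
The 16th slot belongs to stream B; its 8th term is -26.

148, 162, -16, -26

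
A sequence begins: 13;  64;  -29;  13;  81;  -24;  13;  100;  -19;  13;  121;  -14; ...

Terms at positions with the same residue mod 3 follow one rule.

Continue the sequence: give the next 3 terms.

13, 144, -9

Taking every 3rd term gives 3 separate tracks.
Track A = 13, 13, 13, 13: constant 13.
Track B = 64, 81, 100, 121: consecutive squares n² from n = 8.
Track C = -29, -24, -19, -14: adding 5 each time.
Position 13 → track A, term 5 = 13.
Position 14 falls in track B as its term 5, giving 144.
The 15th slot belongs to track C; its 5th term is -9.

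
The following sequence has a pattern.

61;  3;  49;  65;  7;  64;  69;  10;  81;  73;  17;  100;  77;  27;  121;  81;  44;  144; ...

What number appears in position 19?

Split by position mod 3 into 3 tracks.
Subsequence A: 61, 65, 69, 73, 77, 81 (linear: a_n = 57 + 4·n).
Subsequence B: 3, 7, 10, 17, 27, 44 (Fibonacci-style (each term is the sum of the two before it)).
Subsequence C: 49, 64, 81, 100, 121, 144 (consecutive squares n² from n = 7).
Position 19 falls in subsequence A as its term 7, giving 85.

85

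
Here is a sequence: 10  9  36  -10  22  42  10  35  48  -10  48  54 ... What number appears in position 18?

The terms cycle through 3 interleaved subsequences.
Stream A: 10, -10, 10, -10 — oscillating between 10 and -10.
Stream B: 9, 22, 35, 48 — adding 13 each time.
Stream C: 36, 42, 48, 54 — linear: a_n = 30 + 6·n.
Position 18 falls in stream C as its term 6, giving 66.

66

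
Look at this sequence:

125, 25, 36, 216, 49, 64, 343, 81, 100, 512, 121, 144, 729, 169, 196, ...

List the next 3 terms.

Reading positions in blocks of 3 reveals the pattern ABB — 2 tracks woven together.
Track A is 125, 216, 343, 512, 729, which is perfect cubes starting at 5³.
Track B is 25, 36, 49, 64, 81, 100, 121, 144, 169, 196, which is perfect squares starting at 5².
Position 16 → track A, term 6 = 1000.
Position 17 falls in track B as its term 11, giving 225.
Position 18 → track B, term 12 = 256.

1000, 225, 256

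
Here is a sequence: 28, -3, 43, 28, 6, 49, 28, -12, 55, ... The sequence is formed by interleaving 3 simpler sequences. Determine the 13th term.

28

The terms cycle through 3 interleaved subsequences.
Stream A: 28, 28, 28. Constant 28.
Stream B: -3, 6, -12. Geometric, ×-2 each step.
Stream C: 43, 49, 55. Arithmetic, step +6.
Position 13 falls in stream A as its term 5, giving 28.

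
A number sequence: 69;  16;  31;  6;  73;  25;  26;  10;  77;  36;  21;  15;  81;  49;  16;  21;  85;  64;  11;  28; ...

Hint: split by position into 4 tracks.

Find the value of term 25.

Split by position mod 4: positions 1, 5, 9, … form one track, and each other residue class forms its own.
Subsequence A: 69, 73, 77, 81, 85 (linear: a_n = 65 + 4·n).
Subsequence B: 16, 25, 36, 49, 64 (consecutive squares n² from n = 4).
Subsequence C: 31, 26, 21, 16, 11 (arithmetic, step −5).
Subsequence D: 6, 10, 15, 21, 28 (triangular numbers starting at T_3).
Position 25 falls in subsequence A as its term 7, giving 93.

93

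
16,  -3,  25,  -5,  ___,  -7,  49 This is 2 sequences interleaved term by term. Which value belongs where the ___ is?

Odd-indexed and even-indexed terms follow separate rules.
Subsequence A: 16, 25, ?, 49. Perfect squares starting at 4².
Subsequence B: -3, -5, -7. Arithmetic, step −2.
Subsequence A's pattern makes the blank 36.

36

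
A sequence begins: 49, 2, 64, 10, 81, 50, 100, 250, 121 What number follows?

1250

Odd-indexed and even-indexed terms follow separate rules.
Stream A = 49, 64, 81, 100, 121: consecutive squares n² from n = 7.
Stream B = 2, 10, 50, 250: a geometric progression (common ratio 5).
Term 10 comes from stream B (its 5th entry): 1250.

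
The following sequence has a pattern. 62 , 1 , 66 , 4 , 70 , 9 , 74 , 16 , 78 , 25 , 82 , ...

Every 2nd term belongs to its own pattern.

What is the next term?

36

Split by position mod 2 into 2 tracks.
Track A is 62, 66, 70, 74, 78, 82, which is linear: a_n = 58 + 4·n.
Track B is 1, 4, 9, 16, 25, which is the squares 1², 2², 3², ….
Term 12 comes from track B (its 6th entry): 36.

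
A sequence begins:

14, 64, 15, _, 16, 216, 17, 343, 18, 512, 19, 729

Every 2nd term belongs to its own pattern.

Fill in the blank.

125

Odd-indexed and even-indexed terms follow separate rules.
Subsequence A: 14, 15, 16, 17, 18, 19. Adding 1 each time.
Subsequence B: 64, ?, 216, 343, 512, 729. Consecutive cubes n³ from n = 4.
Filling subsequence B at index 2 by its rule yields 125.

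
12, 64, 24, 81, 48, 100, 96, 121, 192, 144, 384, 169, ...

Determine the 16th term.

The terms cycle through 2 interleaved subsequences.
Track A: 12, 24, 48, 96, 192, 384 — a geometric progression (common ratio 2).
Track B: 64, 81, 100, 121, 144, 169 — consecutive squares n² from n = 8.
Position 16 falls in track B as its term 8, giving 225.

225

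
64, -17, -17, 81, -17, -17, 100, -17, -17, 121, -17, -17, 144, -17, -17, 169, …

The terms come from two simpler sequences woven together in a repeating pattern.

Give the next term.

The slot pattern repeats as ABB (period 3), so there are 2 interleaved tracks.
Track A is 64, 81, 100, 121, 144, 169, which is perfect squares starting at 8².
Track B is -17, -17, -17, -17, -17, -17, -17, -17, -17, -17, which is always -17.
Position 17 falls in track B as its term 11, giving -17.

-17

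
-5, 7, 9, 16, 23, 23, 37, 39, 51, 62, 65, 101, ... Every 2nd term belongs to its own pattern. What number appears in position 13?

79

Odd-indexed and even-indexed terms follow separate rules.
Track A: -5, 9, 23, 37, 51, 65 — arithmetic, step +14.
Track B: 7, 16, 23, 39, 62, 101 — a Fibonacci-like recurrence a_n = a_{n-1} + a_{n-2}.
Term 13 comes from track A (its 7th entry): 79.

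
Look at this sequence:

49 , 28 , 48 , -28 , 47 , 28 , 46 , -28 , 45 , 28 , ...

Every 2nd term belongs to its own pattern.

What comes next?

44

Taking every 2nd term gives 2 separate tracks.
Subsequence A: 49, 48, 47, 46, 45. Subtracting 1 each time.
Subsequence B: 28, -28, 28, -28, 28. The oscillation 28·(−1)^(n+1).
Term 11 comes from subsequence A (its 6th entry): 44.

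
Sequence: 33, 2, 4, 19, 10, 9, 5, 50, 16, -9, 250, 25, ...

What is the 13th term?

Split by position mod 3: positions 1, 4, 7, … form one track, and each other residue class forms its own.
Stream A is 33, 19, 5, -9, which is arithmetic, step −14.
Stream B is 2, 10, 50, 250, which is a geometric progression (common ratio 5).
Stream C is 4, 9, 16, 25, which is perfect squares starting at 2².
Position 13 → stream A, term 5 = -23.

-23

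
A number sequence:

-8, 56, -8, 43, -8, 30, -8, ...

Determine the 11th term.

Split by position mod 2 into 2 tracks.
Track A = -8, -8, -8, -8: constant -8.
Track B = 56, 43, 30: subtracting 13 each time.
Position 11 → track A, term 6 = -8.

-8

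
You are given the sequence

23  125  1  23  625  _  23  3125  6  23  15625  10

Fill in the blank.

Split by position mod 3 into 3 tracks.
Track A: 23, 23, 23, 23. The constant sequence 23.
Track B: 125, 625, 3125, 15625. Powers 5^3, 5^4, 5^5, ….
Track C: 1, ?, 6, 10. Triangular numbers starting at T_1.
Track C's pattern makes the blank 3.

3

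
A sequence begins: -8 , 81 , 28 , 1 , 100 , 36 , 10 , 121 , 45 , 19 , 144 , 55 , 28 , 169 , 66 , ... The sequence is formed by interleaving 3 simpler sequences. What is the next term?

Split by position mod 3: positions 1, 4, 7, … form one track, and each other residue class forms its own.
Subsequence A is -8, 1, 10, 19, 28, which is arithmetic with common difference +9.
Subsequence B is 81, 100, 121, 144, 169, which is the squares 9², 10², 11², ….
Subsequence C is 28, 36, 45, 55, 66, which is triangular numbers n(n+1)/2 for n = 7, 8, ….
Term 16 comes from subsequence A (its 6th entry): 37.

37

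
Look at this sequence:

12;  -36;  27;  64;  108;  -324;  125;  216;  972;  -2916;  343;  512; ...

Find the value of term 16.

The slot pattern repeats as AABB (period 4), so there are 2 interleaved tracks.
Stream A: 12, -36, 108, -324, 972, -2916. A geometric progression (common ratio -3).
Stream B: 27, 64, 125, 216, 343, 512. Perfect cubes starting at 3³.
Term 16 comes from stream B (its 8th entry): 1000.

1000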